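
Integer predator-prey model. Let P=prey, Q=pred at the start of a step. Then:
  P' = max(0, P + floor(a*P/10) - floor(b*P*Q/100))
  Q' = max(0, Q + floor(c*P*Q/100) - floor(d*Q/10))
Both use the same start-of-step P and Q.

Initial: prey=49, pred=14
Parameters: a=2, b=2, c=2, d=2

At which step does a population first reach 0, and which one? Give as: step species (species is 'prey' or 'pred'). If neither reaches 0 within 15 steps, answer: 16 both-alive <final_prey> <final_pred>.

Step 1: prey: 49+9-13=45; pred: 14+13-2=25
Step 2: prey: 45+9-22=32; pred: 25+22-5=42
Step 3: prey: 32+6-26=12; pred: 42+26-8=60
Step 4: prey: 12+2-14=0; pred: 60+14-12=62
First extinction: prey at step 4

Answer: 4 prey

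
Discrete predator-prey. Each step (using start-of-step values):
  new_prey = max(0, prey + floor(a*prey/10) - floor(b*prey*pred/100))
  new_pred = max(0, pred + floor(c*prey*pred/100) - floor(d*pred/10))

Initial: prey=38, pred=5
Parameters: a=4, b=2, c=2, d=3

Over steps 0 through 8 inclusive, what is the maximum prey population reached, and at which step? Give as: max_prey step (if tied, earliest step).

Step 1: prey: 38+15-3=50; pred: 5+3-1=7
Step 2: prey: 50+20-7=63; pred: 7+7-2=12
Step 3: prey: 63+25-15=73; pred: 12+15-3=24
Step 4: prey: 73+29-35=67; pred: 24+35-7=52
Step 5: prey: 67+26-69=24; pred: 52+69-15=106
Step 6: prey: 24+9-50=0; pred: 106+50-31=125
Step 7: prey: 0+0-0=0; pred: 125+0-37=88
Step 8: prey: 0+0-0=0; pred: 88+0-26=62
Max prey = 73 at step 3

Answer: 73 3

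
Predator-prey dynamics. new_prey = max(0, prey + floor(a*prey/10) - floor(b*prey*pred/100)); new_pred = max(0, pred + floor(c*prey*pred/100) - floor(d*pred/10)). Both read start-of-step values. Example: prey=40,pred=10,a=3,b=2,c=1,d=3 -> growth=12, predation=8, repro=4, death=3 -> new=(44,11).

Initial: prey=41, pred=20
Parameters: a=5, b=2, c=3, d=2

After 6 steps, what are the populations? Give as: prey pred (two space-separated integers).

Step 1: prey: 41+20-16=45; pred: 20+24-4=40
Step 2: prey: 45+22-36=31; pred: 40+54-8=86
Step 3: prey: 31+15-53=0; pred: 86+79-17=148
Step 4: prey: 0+0-0=0; pred: 148+0-29=119
Step 5: prey: 0+0-0=0; pred: 119+0-23=96
Step 6: prey: 0+0-0=0; pred: 96+0-19=77

Answer: 0 77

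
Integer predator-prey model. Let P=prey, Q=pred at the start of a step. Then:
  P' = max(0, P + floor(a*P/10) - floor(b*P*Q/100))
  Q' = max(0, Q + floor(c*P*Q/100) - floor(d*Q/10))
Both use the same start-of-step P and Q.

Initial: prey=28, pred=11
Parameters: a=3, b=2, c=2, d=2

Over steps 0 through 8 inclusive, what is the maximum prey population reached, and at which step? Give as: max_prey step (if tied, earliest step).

Answer: 30 1

Derivation:
Step 1: prey: 28+8-6=30; pred: 11+6-2=15
Step 2: prey: 30+9-9=30; pred: 15+9-3=21
Step 3: prey: 30+9-12=27; pred: 21+12-4=29
Step 4: prey: 27+8-15=20; pred: 29+15-5=39
Step 5: prey: 20+6-15=11; pred: 39+15-7=47
Step 6: prey: 11+3-10=4; pred: 47+10-9=48
Step 7: prey: 4+1-3=2; pred: 48+3-9=42
Step 8: prey: 2+0-1=1; pred: 42+1-8=35
Max prey = 30 at step 1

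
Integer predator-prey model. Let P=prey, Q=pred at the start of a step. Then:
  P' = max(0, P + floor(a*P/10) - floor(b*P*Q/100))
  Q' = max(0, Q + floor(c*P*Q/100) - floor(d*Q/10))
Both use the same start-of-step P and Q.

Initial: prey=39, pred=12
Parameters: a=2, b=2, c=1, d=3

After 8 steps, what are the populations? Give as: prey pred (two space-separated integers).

Step 1: prey: 39+7-9=37; pred: 12+4-3=13
Step 2: prey: 37+7-9=35; pred: 13+4-3=14
Step 3: prey: 35+7-9=33; pred: 14+4-4=14
Step 4: prey: 33+6-9=30; pred: 14+4-4=14
Step 5: prey: 30+6-8=28; pred: 14+4-4=14
Step 6: prey: 28+5-7=26; pred: 14+3-4=13
Step 7: prey: 26+5-6=25; pred: 13+3-3=13
Step 8: prey: 25+5-6=24; pred: 13+3-3=13

Answer: 24 13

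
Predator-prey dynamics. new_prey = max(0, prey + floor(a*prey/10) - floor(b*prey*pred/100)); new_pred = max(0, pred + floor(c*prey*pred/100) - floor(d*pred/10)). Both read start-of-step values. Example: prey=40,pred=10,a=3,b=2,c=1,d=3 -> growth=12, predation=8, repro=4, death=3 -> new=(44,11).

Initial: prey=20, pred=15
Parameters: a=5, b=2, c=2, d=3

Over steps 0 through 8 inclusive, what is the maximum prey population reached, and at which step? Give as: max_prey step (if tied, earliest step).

Answer: 31 3

Derivation:
Step 1: prey: 20+10-6=24; pred: 15+6-4=17
Step 2: prey: 24+12-8=28; pred: 17+8-5=20
Step 3: prey: 28+14-11=31; pred: 20+11-6=25
Step 4: prey: 31+15-15=31; pred: 25+15-7=33
Step 5: prey: 31+15-20=26; pred: 33+20-9=44
Step 6: prey: 26+13-22=17; pred: 44+22-13=53
Step 7: prey: 17+8-18=7; pred: 53+18-15=56
Step 8: prey: 7+3-7=3; pred: 56+7-16=47
Max prey = 31 at step 3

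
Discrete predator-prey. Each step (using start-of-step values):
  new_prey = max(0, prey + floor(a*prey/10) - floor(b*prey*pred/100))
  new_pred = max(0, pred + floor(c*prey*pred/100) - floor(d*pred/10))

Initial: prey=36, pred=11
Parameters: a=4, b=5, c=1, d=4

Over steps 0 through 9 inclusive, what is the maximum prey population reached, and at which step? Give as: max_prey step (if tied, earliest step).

Answer: 52 9

Derivation:
Step 1: prey: 36+14-19=31; pred: 11+3-4=10
Step 2: prey: 31+12-15=28; pred: 10+3-4=9
Step 3: prey: 28+11-12=27; pred: 9+2-3=8
Step 4: prey: 27+10-10=27; pred: 8+2-3=7
Step 5: prey: 27+10-9=28; pred: 7+1-2=6
Step 6: prey: 28+11-8=31; pred: 6+1-2=5
Step 7: prey: 31+12-7=36; pred: 5+1-2=4
Step 8: prey: 36+14-7=43; pred: 4+1-1=4
Step 9: prey: 43+17-8=52; pred: 4+1-1=4
Max prey = 52 at step 9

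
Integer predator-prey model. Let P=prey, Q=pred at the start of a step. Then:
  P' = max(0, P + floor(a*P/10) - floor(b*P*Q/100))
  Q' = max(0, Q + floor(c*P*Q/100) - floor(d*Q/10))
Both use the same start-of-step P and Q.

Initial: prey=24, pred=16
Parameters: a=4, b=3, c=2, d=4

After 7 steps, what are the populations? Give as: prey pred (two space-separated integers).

Answer: 14 11

Derivation:
Step 1: prey: 24+9-11=22; pred: 16+7-6=17
Step 2: prey: 22+8-11=19; pred: 17+7-6=18
Step 3: prey: 19+7-10=16; pred: 18+6-7=17
Step 4: prey: 16+6-8=14; pred: 17+5-6=16
Step 5: prey: 14+5-6=13; pred: 16+4-6=14
Step 6: prey: 13+5-5=13; pred: 14+3-5=12
Step 7: prey: 13+5-4=14; pred: 12+3-4=11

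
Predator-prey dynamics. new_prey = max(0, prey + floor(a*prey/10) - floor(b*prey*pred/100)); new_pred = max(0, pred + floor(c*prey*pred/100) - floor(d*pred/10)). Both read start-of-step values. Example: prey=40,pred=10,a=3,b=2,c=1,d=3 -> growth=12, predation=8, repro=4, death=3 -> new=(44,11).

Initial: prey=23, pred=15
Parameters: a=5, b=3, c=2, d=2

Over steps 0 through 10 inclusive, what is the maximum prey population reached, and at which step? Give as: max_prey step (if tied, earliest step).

Answer: 24 1

Derivation:
Step 1: prey: 23+11-10=24; pred: 15+6-3=18
Step 2: prey: 24+12-12=24; pred: 18+8-3=23
Step 3: prey: 24+12-16=20; pred: 23+11-4=30
Step 4: prey: 20+10-18=12; pred: 30+12-6=36
Step 5: prey: 12+6-12=6; pred: 36+8-7=37
Step 6: prey: 6+3-6=3; pred: 37+4-7=34
Step 7: prey: 3+1-3=1; pred: 34+2-6=30
Step 8: prey: 1+0-0=1; pred: 30+0-6=24
Step 9: prey: 1+0-0=1; pred: 24+0-4=20
Step 10: prey: 1+0-0=1; pred: 20+0-4=16
Max prey = 24 at step 1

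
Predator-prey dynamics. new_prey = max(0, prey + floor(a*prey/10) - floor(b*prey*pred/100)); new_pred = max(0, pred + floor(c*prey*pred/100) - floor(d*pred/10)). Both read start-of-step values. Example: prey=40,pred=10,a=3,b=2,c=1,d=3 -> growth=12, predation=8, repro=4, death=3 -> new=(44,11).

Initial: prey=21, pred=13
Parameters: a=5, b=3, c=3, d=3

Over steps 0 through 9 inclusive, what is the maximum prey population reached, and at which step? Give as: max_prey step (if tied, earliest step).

Answer: 23 1

Derivation:
Step 1: prey: 21+10-8=23; pred: 13+8-3=18
Step 2: prey: 23+11-12=22; pred: 18+12-5=25
Step 3: prey: 22+11-16=17; pred: 25+16-7=34
Step 4: prey: 17+8-17=8; pred: 34+17-10=41
Step 5: prey: 8+4-9=3; pred: 41+9-12=38
Step 6: prey: 3+1-3=1; pred: 38+3-11=30
Step 7: prey: 1+0-0=1; pred: 30+0-9=21
Step 8: prey: 1+0-0=1; pred: 21+0-6=15
Step 9: prey: 1+0-0=1; pred: 15+0-4=11
Max prey = 23 at step 1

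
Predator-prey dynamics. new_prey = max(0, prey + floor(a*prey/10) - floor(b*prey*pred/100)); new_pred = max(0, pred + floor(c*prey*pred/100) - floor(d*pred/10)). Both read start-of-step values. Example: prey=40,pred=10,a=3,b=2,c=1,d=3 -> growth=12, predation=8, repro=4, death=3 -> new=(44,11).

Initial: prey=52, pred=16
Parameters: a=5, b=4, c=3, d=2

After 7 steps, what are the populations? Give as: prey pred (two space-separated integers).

Answer: 0 28

Derivation:
Step 1: prey: 52+26-33=45; pred: 16+24-3=37
Step 2: prey: 45+22-66=1; pred: 37+49-7=79
Step 3: prey: 1+0-3=0; pred: 79+2-15=66
Step 4: prey: 0+0-0=0; pred: 66+0-13=53
Step 5: prey: 0+0-0=0; pred: 53+0-10=43
Step 6: prey: 0+0-0=0; pred: 43+0-8=35
Step 7: prey: 0+0-0=0; pred: 35+0-7=28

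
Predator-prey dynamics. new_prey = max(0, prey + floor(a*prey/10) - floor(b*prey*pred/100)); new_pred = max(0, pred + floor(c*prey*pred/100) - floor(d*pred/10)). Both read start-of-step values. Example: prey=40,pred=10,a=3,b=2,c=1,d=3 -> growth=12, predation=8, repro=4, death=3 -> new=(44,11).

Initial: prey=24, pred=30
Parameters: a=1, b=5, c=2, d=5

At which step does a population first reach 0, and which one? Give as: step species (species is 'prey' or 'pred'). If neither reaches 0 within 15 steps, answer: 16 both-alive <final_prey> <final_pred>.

Step 1: prey: 24+2-36=0; pred: 30+14-15=29
First extinction: prey at step 1

Answer: 1 prey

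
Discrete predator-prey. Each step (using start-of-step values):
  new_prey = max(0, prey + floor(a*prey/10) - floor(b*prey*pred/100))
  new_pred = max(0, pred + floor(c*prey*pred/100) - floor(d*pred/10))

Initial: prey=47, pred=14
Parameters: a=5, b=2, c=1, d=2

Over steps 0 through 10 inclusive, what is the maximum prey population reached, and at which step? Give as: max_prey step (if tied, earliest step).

Step 1: prey: 47+23-13=57; pred: 14+6-2=18
Step 2: prey: 57+28-20=65; pred: 18+10-3=25
Step 3: prey: 65+32-32=65; pred: 25+16-5=36
Step 4: prey: 65+32-46=51; pred: 36+23-7=52
Step 5: prey: 51+25-53=23; pred: 52+26-10=68
Step 6: prey: 23+11-31=3; pred: 68+15-13=70
Step 7: prey: 3+1-4=0; pred: 70+2-14=58
Step 8: prey: 0+0-0=0; pred: 58+0-11=47
Step 9: prey: 0+0-0=0; pred: 47+0-9=38
Step 10: prey: 0+0-0=0; pred: 38+0-7=31
Max prey = 65 at step 2

Answer: 65 2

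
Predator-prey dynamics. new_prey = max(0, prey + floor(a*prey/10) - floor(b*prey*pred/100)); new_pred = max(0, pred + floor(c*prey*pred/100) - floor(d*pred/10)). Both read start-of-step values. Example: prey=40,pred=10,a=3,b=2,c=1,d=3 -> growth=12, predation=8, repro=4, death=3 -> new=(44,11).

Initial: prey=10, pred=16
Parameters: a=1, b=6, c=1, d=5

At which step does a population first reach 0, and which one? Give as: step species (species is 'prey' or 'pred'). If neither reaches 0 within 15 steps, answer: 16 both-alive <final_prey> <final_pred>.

Step 1: prey: 10+1-9=2; pred: 16+1-8=9
Step 2: prey: 2+0-1=1; pred: 9+0-4=5
Step 3: prey: 1+0-0=1; pred: 5+0-2=3
Step 4: prey: 1+0-0=1; pred: 3+0-1=2
Step 5: prey: 1+0-0=1; pred: 2+0-1=1
Step 6: prey: 1+0-0=1; pred: 1+0-0=1
Steps 7-15: state stable at prey=1, pred=1 (no change)
No extinction within 15 steps

Answer: 16 both-alive 1 1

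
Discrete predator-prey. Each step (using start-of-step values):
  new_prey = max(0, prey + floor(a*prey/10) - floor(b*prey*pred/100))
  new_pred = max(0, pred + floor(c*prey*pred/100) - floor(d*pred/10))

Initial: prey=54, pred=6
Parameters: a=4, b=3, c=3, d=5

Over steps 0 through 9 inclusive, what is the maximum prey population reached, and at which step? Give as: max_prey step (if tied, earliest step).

Answer: 69 2

Derivation:
Step 1: prey: 54+21-9=66; pred: 6+9-3=12
Step 2: prey: 66+26-23=69; pred: 12+23-6=29
Step 3: prey: 69+27-60=36; pred: 29+60-14=75
Step 4: prey: 36+14-81=0; pred: 75+81-37=119
Step 5: prey: 0+0-0=0; pred: 119+0-59=60
Step 6: prey: 0+0-0=0; pred: 60+0-30=30
Step 7: prey: 0+0-0=0; pred: 30+0-15=15
Step 8: prey: 0+0-0=0; pred: 15+0-7=8
Step 9: prey: 0+0-0=0; pred: 8+0-4=4
Max prey = 69 at step 2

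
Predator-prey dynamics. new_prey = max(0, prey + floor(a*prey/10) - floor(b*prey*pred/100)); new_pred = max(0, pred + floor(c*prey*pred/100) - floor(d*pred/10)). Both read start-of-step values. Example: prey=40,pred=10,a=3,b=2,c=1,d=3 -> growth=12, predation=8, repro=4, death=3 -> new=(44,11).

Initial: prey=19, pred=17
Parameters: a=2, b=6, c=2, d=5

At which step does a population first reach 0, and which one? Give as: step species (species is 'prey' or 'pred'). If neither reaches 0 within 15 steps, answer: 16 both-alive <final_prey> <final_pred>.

Step 1: prey: 19+3-19=3; pred: 17+6-8=15
Step 2: prey: 3+0-2=1; pred: 15+0-7=8
Step 3: prey: 1+0-0=1; pred: 8+0-4=4
Step 4: prey: 1+0-0=1; pred: 4+0-2=2
Step 5: prey: 1+0-0=1; pred: 2+0-1=1
Step 6: prey: 1+0-0=1; pred: 1+0-0=1
Steps 7-15: state stable at prey=1, pred=1 (no change)
No extinction within 15 steps

Answer: 16 both-alive 1 1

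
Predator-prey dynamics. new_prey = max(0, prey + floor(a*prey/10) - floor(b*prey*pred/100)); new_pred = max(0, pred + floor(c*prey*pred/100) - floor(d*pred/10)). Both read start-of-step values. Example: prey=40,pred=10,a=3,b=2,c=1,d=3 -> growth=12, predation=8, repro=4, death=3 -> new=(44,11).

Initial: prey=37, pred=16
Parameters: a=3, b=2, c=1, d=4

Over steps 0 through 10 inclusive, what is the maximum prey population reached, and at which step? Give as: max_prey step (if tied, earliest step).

Answer: 43 8

Derivation:
Step 1: prey: 37+11-11=37; pred: 16+5-6=15
Step 2: prey: 37+11-11=37; pred: 15+5-6=14
Step 3: prey: 37+11-10=38; pred: 14+5-5=14
Step 4: prey: 38+11-10=39; pred: 14+5-5=14
Step 5: prey: 39+11-10=40; pred: 14+5-5=14
Step 6: prey: 40+12-11=41; pred: 14+5-5=14
Step 7: prey: 41+12-11=42; pred: 14+5-5=14
Step 8: prey: 42+12-11=43; pred: 14+5-5=14
Step 9: prey: 43+12-12=43; pred: 14+6-5=15
Step 10: prey: 43+12-12=43; pred: 15+6-6=15
Max prey = 43 at step 8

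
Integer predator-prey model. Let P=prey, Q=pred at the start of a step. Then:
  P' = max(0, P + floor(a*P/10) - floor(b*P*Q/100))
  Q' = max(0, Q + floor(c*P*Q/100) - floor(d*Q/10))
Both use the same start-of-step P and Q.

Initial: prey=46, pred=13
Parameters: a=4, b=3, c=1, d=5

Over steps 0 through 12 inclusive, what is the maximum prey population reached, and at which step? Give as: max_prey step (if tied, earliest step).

Step 1: prey: 46+18-17=47; pred: 13+5-6=12
Step 2: prey: 47+18-16=49; pred: 12+5-6=11
Step 3: prey: 49+19-16=52; pred: 11+5-5=11
Step 4: prey: 52+20-17=55; pred: 11+5-5=11
Step 5: prey: 55+22-18=59; pred: 11+6-5=12
Step 6: prey: 59+23-21=61; pred: 12+7-6=13
Step 7: prey: 61+24-23=62; pred: 13+7-6=14
Step 8: prey: 62+24-26=60; pred: 14+8-7=15
Step 9: prey: 60+24-27=57; pred: 15+9-7=17
Step 10: prey: 57+22-29=50; pred: 17+9-8=18
Step 11: prey: 50+20-27=43; pred: 18+9-9=18
Step 12: prey: 43+17-23=37; pred: 18+7-9=16
Max prey = 62 at step 7

Answer: 62 7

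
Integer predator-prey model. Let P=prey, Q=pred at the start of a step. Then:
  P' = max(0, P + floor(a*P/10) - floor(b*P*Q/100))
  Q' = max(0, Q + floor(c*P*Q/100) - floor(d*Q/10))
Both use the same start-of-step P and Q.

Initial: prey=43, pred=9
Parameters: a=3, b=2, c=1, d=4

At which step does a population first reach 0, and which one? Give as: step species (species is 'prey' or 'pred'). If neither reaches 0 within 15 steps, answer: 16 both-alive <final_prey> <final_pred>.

Answer: 16 both-alive 13 7

Derivation:
Step 1: prey: 43+12-7=48; pred: 9+3-3=9
Step 2: prey: 48+14-8=54; pred: 9+4-3=10
Step 3: prey: 54+16-10=60; pred: 10+5-4=11
Step 4: prey: 60+18-13=65; pred: 11+6-4=13
Step 5: prey: 65+19-16=68; pred: 13+8-5=16
Step 6: prey: 68+20-21=67; pred: 16+10-6=20
Step 7: prey: 67+20-26=61; pred: 20+13-8=25
Step 8: prey: 61+18-30=49; pred: 25+15-10=30
Step 9: prey: 49+14-29=34; pred: 30+14-12=32
Step 10: prey: 34+10-21=23; pred: 32+10-12=30
Step 11: prey: 23+6-13=16; pred: 30+6-12=24
Step 12: prey: 16+4-7=13; pred: 24+3-9=18
Step 13: prey: 13+3-4=12; pred: 18+2-7=13
Step 14: prey: 12+3-3=12; pred: 13+1-5=9
Step 15: prey: 12+3-2=13; pred: 9+1-3=7
No extinction within 15 steps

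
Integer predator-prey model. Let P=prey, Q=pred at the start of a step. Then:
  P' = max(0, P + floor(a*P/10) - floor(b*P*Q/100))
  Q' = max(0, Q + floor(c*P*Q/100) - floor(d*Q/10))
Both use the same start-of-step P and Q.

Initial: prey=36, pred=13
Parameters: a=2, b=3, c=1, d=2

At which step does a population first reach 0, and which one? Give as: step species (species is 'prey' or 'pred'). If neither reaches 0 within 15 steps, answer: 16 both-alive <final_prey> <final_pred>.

Step 1: prey: 36+7-14=29; pred: 13+4-2=15
Step 2: prey: 29+5-13=21; pred: 15+4-3=16
Step 3: prey: 21+4-10=15; pred: 16+3-3=16
Step 4: prey: 15+3-7=11; pred: 16+2-3=15
Step 5: prey: 11+2-4=9; pred: 15+1-3=13
Step 6: prey: 9+1-3=7; pred: 13+1-2=12
Step 7: prey: 7+1-2=6; pred: 12+0-2=10
Step 8: prey: 6+1-1=6; pred: 10+0-2=8
Step 9: prey: 6+1-1=6; pred: 8+0-1=7
Step 10: prey: 6+1-1=6; pred: 7+0-1=6
Step 11: prey: 6+1-1=6; pred: 6+0-1=5
Step 12: prey: 6+1-0=7; pred: 5+0-1=4
Step 13: prey: 7+1-0=8; pred: 4+0-0=4
Step 14: prey: 8+1-0=9; pred: 4+0-0=4
Step 15: prey: 9+1-1=9; pred: 4+0-0=4
No extinction within 15 steps

Answer: 16 both-alive 9 4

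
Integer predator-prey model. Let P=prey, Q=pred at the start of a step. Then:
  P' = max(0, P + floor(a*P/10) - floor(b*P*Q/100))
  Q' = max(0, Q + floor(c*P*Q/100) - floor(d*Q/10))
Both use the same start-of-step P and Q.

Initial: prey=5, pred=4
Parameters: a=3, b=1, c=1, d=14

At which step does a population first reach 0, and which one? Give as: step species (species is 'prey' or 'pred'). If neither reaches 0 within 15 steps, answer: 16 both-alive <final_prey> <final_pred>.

Answer: 1 pred

Derivation:
Step 1: prey: 5+1-0=6; pred: 4+0-5=0
First extinction: pred at step 1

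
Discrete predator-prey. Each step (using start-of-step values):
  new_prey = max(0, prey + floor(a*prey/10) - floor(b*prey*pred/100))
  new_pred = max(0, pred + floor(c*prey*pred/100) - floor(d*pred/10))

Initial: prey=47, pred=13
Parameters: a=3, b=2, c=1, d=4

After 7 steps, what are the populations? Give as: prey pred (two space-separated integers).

Answer: 38 20

Derivation:
Step 1: prey: 47+14-12=49; pred: 13+6-5=14
Step 2: prey: 49+14-13=50; pred: 14+6-5=15
Step 3: prey: 50+15-15=50; pred: 15+7-6=16
Step 4: prey: 50+15-16=49; pred: 16+8-6=18
Step 5: prey: 49+14-17=46; pred: 18+8-7=19
Step 6: prey: 46+13-17=42; pred: 19+8-7=20
Step 7: prey: 42+12-16=38; pred: 20+8-8=20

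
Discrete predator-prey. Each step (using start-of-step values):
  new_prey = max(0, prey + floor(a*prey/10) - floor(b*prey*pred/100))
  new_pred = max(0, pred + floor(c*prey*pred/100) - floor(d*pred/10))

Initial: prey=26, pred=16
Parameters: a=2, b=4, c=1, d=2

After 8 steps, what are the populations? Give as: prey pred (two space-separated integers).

Answer: 2 6

Derivation:
Step 1: prey: 26+5-16=15; pred: 16+4-3=17
Step 2: prey: 15+3-10=8; pred: 17+2-3=16
Step 3: prey: 8+1-5=4; pred: 16+1-3=14
Step 4: prey: 4+0-2=2; pred: 14+0-2=12
Step 5: prey: 2+0-0=2; pred: 12+0-2=10
Step 6: prey: 2+0-0=2; pred: 10+0-2=8
Step 7: prey: 2+0-0=2; pred: 8+0-1=7
Step 8: prey: 2+0-0=2; pred: 7+0-1=6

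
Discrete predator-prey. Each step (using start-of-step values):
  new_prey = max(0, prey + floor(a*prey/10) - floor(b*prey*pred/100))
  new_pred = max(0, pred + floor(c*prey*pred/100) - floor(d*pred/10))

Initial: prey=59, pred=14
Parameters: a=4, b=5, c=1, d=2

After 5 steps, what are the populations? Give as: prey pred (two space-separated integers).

Step 1: prey: 59+23-41=41; pred: 14+8-2=20
Step 2: prey: 41+16-41=16; pred: 20+8-4=24
Step 3: prey: 16+6-19=3; pred: 24+3-4=23
Step 4: prey: 3+1-3=1; pred: 23+0-4=19
Step 5: prey: 1+0-0=1; pred: 19+0-3=16

Answer: 1 16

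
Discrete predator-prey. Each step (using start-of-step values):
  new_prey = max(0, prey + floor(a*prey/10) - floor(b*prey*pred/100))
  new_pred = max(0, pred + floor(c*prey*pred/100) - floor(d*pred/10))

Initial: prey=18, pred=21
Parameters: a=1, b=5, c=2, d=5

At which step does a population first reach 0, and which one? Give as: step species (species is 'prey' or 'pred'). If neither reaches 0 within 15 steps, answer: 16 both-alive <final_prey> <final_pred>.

Step 1: prey: 18+1-18=1; pred: 21+7-10=18
Step 2: prey: 1+0-0=1; pred: 18+0-9=9
Step 3: prey: 1+0-0=1; pred: 9+0-4=5
Step 4: prey: 1+0-0=1; pred: 5+0-2=3
Step 5: prey: 1+0-0=1; pred: 3+0-1=2
Step 6: prey: 1+0-0=1; pred: 2+0-1=1
Step 7: prey: 1+0-0=1; pred: 1+0-0=1
Steps 8-15: state stable at prey=1, pred=1 (no change)
No extinction within 15 steps

Answer: 16 both-alive 1 1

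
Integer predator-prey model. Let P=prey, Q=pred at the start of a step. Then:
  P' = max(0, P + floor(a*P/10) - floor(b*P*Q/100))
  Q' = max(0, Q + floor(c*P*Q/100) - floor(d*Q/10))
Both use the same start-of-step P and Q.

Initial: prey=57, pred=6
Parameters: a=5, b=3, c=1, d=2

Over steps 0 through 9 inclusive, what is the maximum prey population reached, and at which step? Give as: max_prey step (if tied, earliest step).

Answer: 105 3

Derivation:
Step 1: prey: 57+28-10=75; pred: 6+3-1=8
Step 2: prey: 75+37-18=94; pred: 8+6-1=13
Step 3: prey: 94+47-36=105; pred: 13+12-2=23
Step 4: prey: 105+52-72=85; pred: 23+24-4=43
Step 5: prey: 85+42-109=18; pred: 43+36-8=71
Step 6: prey: 18+9-38=0; pred: 71+12-14=69
Step 7: prey: 0+0-0=0; pred: 69+0-13=56
Step 8: prey: 0+0-0=0; pred: 56+0-11=45
Step 9: prey: 0+0-0=0; pred: 45+0-9=36
Max prey = 105 at step 3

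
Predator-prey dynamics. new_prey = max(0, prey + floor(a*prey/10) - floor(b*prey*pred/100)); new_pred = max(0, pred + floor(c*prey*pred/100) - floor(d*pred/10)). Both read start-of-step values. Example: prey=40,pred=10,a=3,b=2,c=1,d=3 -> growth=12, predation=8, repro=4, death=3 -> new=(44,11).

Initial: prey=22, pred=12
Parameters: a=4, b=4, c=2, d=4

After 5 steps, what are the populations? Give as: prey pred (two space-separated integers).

Answer: 15 10

Derivation:
Step 1: prey: 22+8-10=20; pred: 12+5-4=13
Step 2: prey: 20+8-10=18; pred: 13+5-5=13
Step 3: prey: 18+7-9=16; pred: 13+4-5=12
Step 4: prey: 16+6-7=15; pred: 12+3-4=11
Step 5: prey: 15+6-6=15; pred: 11+3-4=10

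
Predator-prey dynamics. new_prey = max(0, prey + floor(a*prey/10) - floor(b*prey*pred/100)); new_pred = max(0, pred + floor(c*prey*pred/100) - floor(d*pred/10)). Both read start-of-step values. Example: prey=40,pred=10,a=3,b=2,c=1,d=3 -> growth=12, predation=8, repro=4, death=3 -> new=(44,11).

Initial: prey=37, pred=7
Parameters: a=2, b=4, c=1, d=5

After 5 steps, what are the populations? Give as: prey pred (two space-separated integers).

Step 1: prey: 37+7-10=34; pred: 7+2-3=6
Step 2: prey: 34+6-8=32; pred: 6+2-3=5
Step 3: prey: 32+6-6=32; pred: 5+1-2=4
Step 4: prey: 32+6-5=33; pred: 4+1-2=3
Step 5: prey: 33+6-3=36; pred: 3+0-1=2

Answer: 36 2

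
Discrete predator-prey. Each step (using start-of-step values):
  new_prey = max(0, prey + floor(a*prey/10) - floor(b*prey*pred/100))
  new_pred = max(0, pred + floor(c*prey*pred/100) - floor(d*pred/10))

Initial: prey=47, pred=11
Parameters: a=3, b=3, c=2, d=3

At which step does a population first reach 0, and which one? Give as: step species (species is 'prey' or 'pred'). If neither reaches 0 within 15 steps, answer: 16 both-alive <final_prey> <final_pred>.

Step 1: prey: 47+14-15=46; pred: 11+10-3=18
Step 2: prey: 46+13-24=35; pred: 18+16-5=29
Step 3: prey: 35+10-30=15; pred: 29+20-8=41
Step 4: prey: 15+4-18=1; pred: 41+12-12=41
Step 5: prey: 1+0-1=0; pred: 41+0-12=29
First extinction: prey at step 5

Answer: 5 prey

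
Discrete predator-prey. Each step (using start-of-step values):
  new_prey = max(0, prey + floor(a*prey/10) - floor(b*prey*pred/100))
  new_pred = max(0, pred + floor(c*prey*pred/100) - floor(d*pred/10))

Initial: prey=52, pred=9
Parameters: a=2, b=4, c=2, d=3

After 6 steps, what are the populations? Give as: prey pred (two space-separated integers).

Step 1: prey: 52+10-18=44; pred: 9+9-2=16
Step 2: prey: 44+8-28=24; pred: 16+14-4=26
Step 3: prey: 24+4-24=4; pred: 26+12-7=31
Step 4: prey: 4+0-4=0; pred: 31+2-9=24
Step 5: prey: 0+0-0=0; pred: 24+0-7=17
Step 6: prey: 0+0-0=0; pred: 17+0-5=12

Answer: 0 12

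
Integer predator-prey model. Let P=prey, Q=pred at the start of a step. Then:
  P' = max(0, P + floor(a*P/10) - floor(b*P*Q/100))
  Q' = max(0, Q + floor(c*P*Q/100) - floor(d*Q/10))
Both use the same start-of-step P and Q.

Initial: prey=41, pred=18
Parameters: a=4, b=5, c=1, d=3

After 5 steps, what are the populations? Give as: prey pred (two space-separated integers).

Answer: 3 7

Derivation:
Step 1: prey: 41+16-36=21; pred: 18+7-5=20
Step 2: prey: 21+8-21=8; pred: 20+4-6=18
Step 3: prey: 8+3-7=4; pred: 18+1-5=14
Step 4: prey: 4+1-2=3; pred: 14+0-4=10
Step 5: prey: 3+1-1=3; pred: 10+0-3=7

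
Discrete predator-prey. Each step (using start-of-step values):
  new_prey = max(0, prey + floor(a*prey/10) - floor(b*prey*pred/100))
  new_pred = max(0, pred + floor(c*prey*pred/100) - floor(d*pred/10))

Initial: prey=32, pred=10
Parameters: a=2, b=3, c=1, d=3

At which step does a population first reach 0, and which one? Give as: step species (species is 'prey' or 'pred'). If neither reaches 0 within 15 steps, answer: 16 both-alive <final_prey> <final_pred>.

Step 1: prey: 32+6-9=29; pred: 10+3-3=10
Step 2: prey: 29+5-8=26; pred: 10+2-3=9
Step 3: prey: 26+5-7=24; pred: 9+2-2=9
Step 4: prey: 24+4-6=22; pred: 9+2-2=9
Step 5: prey: 22+4-5=21; pred: 9+1-2=8
Step 6: prey: 21+4-5=20; pred: 8+1-2=7
Step 7: prey: 20+4-4=20; pred: 7+1-2=6
Step 8: prey: 20+4-3=21; pred: 6+1-1=6
Step 9: prey: 21+4-3=22; pred: 6+1-1=6
Step 10: prey: 22+4-3=23; pred: 6+1-1=6
Step 11: prey: 23+4-4=23; pred: 6+1-1=6
Steps 12-15: state stable at prey=23, pred=6 (no change)
No extinction within 15 steps

Answer: 16 both-alive 23 6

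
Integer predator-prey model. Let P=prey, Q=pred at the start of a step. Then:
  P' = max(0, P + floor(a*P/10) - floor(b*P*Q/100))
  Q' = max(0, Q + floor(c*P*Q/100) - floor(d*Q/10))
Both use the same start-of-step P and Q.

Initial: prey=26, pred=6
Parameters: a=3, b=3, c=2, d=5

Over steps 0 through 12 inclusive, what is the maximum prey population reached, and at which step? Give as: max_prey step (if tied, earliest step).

Answer: 46 6

Derivation:
Step 1: prey: 26+7-4=29; pred: 6+3-3=6
Step 2: prey: 29+8-5=32; pred: 6+3-3=6
Step 3: prey: 32+9-5=36; pred: 6+3-3=6
Step 4: prey: 36+10-6=40; pred: 6+4-3=7
Step 5: prey: 40+12-8=44; pred: 7+5-3=9
Step 6: prey: 44+13-11=46; pred: 9+7-4=12
Step 7: prey: 46+13-16=43; pred: 12+11-6=17
Step 8: prey: 43+12-21=34; pred: 17+14-8=23
Step 9: prey: 34+10-23=21; pred: 23+15-11=27
Step 10: prey: 21+6-17=10; pred: 27+11-13=25
Step 11: prey: 10+3-7=6; pred: 25+5-12=18
Step 12: prey: 6+1-3=4; pred: 18+2-9=11
Max prey = 46 at step 6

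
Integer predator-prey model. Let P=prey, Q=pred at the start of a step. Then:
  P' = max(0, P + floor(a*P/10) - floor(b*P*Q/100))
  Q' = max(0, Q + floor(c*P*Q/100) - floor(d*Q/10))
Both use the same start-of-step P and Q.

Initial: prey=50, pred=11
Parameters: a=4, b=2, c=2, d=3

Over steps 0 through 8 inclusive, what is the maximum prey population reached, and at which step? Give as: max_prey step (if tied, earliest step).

Answer: 60 2

Derivation:
Step 1: prey: 50+20-11=59; pred: 11+11-3=19
Step 2: prey: 59+23-22=60; pred: 19+22-5=36
Step 3: prey: 60+24-43=41; pred: 36+43-10=69
Step 4: prey: 41+16-56=1; pred: 69+56-20=105
Step 5: prey: 1+0-2=0; pred: 105+2-31=76
Step 6: prey: 0+0-0=0; pred: 76+0-22=54
Step 7: prey: 0+0-0=0; pred: 54+0-16=38
Step 8: prey: 0+0-0=0; pred: 38+0-11=27
Max prey = 60 at step 2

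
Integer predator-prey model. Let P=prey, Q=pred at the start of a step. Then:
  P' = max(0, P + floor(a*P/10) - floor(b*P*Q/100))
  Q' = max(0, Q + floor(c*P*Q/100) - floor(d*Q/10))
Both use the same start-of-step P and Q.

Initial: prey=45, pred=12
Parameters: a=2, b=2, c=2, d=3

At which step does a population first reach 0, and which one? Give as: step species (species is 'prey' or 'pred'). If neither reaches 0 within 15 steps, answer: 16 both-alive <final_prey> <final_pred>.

Answer: 16 both-alive 1 3

Derivation:
Step 1: prey: 45+9-10=44; pred: 12+10-3=19
Step 2: prey: 44+8-16=36; pred: 19+16-5=30
Step 3: prey: 36+7-21=22; pred: 30+21-9=42
Step 4: prey: 22+4-18=8; pred: 42+18-12=48
Step 5: prey: 8+1-7=2; pred: 48+7-14=41
Step 6: prey: 2+0-1=1; pred: 41+1-12=30
Step 7: prey: 1+0-0=1; pred: 30+0-9=21
Step 8: prey: 1+0-0=1; pred: 21+0-6=15
Step 9: prey: 1+0-0=1; pred: 15+0-4=11
Step 10: prey: 1+0-0=1; pred: 11+0-3=8
Step 11: prey: 1+0-0=1; pred: 8+0-2=6
Step 12: prey: 1+0-0=1; pred: 6+0-1=5
Step 13: prey: 1+0-0=1; pred: 5+0-1=4
Step 14: prey: 1+0-0=1; pred: 4+0-1=3
Step 15: prey: 1+0-0=1; pred: 3+0-0=3
No extinction within 15 steps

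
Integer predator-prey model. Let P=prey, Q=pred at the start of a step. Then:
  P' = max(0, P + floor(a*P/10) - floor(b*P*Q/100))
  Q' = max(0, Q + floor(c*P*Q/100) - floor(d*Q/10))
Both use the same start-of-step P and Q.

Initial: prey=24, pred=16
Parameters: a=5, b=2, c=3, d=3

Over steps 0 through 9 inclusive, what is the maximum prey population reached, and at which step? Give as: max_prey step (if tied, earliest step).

Step 1: prey: 24+12-7=29; pred: 16+11-4=23
Step 2: prey: 29+14-13=30; pred: 23+20-6=37
Step 3: prey: 30+15-22=23; pred: 37+33-11=59
Step 4: prey: 23+11-27=7; pred: 59+40-17=82
Step 5: prey: 7+3-11=0; pred: 82+17-24=75
Step 6: prey: 0+0-0=0; pred: 75+0-22=53
Step 7: prey: 0+0-0=0; pred: 53+0-15=38
Step 8: prey: 0+0-0=0; pred: 38+0-11=27
Step 9: prey: 0+0-0=0; pred: 27+0-8=19
Max prey = 30 at step 2

Answer: 30 2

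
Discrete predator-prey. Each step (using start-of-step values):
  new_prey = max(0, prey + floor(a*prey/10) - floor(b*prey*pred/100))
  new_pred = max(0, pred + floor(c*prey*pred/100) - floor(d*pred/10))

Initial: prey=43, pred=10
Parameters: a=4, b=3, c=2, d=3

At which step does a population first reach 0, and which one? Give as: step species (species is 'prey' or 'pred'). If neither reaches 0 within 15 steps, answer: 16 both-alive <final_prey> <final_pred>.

Answer: 5 prey

Derivation:
Step 1: prey: 43+17-12=48; pred: 10+8-3=15
Step 2: prey: 48+19-21=46; pred: 15+14-4=25
Step 3: prey: 46+18-34=30; pred: 25+23-7=41
Step 4: prey: 30+12-36=6; pred: 41+24-12=53
Step 5: prey: 6+2-9=0; pred: 53+6-15=44
First extinction: prey at step 5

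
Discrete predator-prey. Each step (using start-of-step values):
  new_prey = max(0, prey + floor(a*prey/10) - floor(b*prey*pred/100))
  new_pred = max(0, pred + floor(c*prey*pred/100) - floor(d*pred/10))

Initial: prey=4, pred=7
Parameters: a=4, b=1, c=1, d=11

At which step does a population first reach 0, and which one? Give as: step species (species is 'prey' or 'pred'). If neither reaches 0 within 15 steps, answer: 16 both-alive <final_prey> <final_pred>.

Step 1: prey: 4+1-0=5; pred: 7+0-7=0
First extinction: pred at step 1

Answer: 1 pred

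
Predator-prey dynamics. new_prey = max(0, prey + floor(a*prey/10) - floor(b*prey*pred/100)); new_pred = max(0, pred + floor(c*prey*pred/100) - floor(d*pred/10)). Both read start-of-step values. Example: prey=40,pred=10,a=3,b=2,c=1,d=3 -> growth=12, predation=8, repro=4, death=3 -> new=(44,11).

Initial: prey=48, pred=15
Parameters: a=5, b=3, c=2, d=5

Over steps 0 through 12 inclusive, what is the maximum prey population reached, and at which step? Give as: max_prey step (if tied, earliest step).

Answer: 51 1

Derivation:
Step 1: prey: 48+24-21=51; pred: 15+14-7=22
Step 2: prey: 51+25-33=43; pred: 22+22-11=33
Step 3: prey: 43+21-42=22; pred: 33+28-16=45
Step 4: prey: 22+11-29=4; pred: 45+19-22=42
Step 5: prey: 4+2-5=1; pred: 42+3-21=24
Step 6: prey: 1+0-0=1; pred: 24+0-12=12
Step 7: prey: 1+0-0=1; pred: 12+0-6=6
Step 8: prey: 1+0-0=1; pred: 6+0-3=3
Step 9: prey: 1+0-0=1; pred: 3+0-1=2
Step 10: prey: 1+0-0=1; pred: 2+0-1=1
Step 11: prey: 1+0-0=1; pred: 1+0-0=1
Step 12: prey: 1+0-0=1; pred: 1+0-0=1
Max prey = 51 at step 1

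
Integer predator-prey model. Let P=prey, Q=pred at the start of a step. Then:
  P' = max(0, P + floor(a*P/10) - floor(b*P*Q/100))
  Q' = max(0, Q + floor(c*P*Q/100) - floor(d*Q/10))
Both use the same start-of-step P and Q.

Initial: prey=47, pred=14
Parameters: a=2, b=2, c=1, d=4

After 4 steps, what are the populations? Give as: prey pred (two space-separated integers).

Step 1: prey: 47+9-13=43; pred: 14+6-5=15
Step 2: prey: 43+8-12=39; pred: 15+6-6=15
Step 3: prey: 39+7-11=35; pred: 15+5-6=14
Step 4: prey: 35+7-9=33; pred: 14+4-5=13

Answer: 33 13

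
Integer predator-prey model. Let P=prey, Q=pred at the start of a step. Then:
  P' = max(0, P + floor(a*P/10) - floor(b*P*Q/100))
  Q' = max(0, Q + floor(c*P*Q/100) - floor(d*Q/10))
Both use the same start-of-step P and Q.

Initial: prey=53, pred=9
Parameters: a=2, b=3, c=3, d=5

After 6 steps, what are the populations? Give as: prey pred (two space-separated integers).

Step 1: prey: 53+10-14=49; pred: 9+14-4=19
Step 2: prey: 49+9-27=31; pred: 19+27-9=37
Step 3: prey: 31+6-34=3; pred: 37+34-18=53
Step 4: prey: 3+0-4=0; pred: 53+4-26=31
Step 5: prey: 0+0-0=0; pred: 31+0-15=16
Step 6: prey: 0+0-0=0; pred: 16+0-8=8

Answer: 0 8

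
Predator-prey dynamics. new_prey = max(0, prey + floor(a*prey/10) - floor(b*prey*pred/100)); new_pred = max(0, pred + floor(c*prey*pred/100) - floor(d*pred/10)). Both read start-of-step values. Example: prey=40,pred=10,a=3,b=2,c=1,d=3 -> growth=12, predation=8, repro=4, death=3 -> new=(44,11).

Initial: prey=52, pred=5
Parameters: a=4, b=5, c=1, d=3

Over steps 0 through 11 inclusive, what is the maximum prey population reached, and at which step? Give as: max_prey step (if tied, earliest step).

Step 1: prey: 52+20-13=59; pred: 5+2-1=6
Step 2: prey: 59+23-17=65; pred: 6+3-1=8
Step 3: prey: 65+26-26=65; pred: 8+5-2=11
Step 4: prey: 65+26-35=56; pred: 11+7-3=15
Step 5: prey: 56+22-42=36; pred: 15+8-4=19
Step 6: prey: 36+14-34=16; pred: 19+6-5=20
Step 7: prey: 16+6-16=6; pred: 20+3-6=17
Step 8: prey: 6+2-5=3; pred: 17+1-5=13
Step 9: prey: 3+1-1=3; pred: 13+0-3=10
Step 10: prey: 3+1-1=3; pred: 10+0-3=7
Step 11: prey: 3+1-1=3; pred: 7+0-2=5
Max prey = 65 at step 2

Answer: 65 2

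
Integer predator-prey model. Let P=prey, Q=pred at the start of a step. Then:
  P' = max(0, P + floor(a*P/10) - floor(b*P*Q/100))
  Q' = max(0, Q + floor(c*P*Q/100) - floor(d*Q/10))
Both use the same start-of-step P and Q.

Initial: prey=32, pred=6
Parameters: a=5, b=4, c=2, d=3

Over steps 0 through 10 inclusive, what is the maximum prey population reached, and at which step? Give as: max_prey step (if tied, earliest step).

Answer: 49 3

Derivation:
Step 1: prey: 32+16-7=41; pred: 6+3-1=8
Step 2: prey: 41+20-13=48; pred: 8+6-2=12
Step 3: prey: 48+24-23=49; pred: 12+11-3=20
Step 4: prey: 49+24-39=34; pred: 20+19-6=33
Step 5: prey: 34+17-44=7; pred: 33+22-9=46
Step 6: prey: 7+3-12=0; pred: 46+6-13=39
Step 7: prey: 0+0-0=0; pred: 39+0-11=28
Step 8: prey: 0+0-0=0; pred: 28+0-8=20
Step 9: prey: 0+0-0=0; pred: 20+0-6=14
Step 10: prey: 0+0-0=0; pred: 14+0-4=10
Max prey = 49 at step 3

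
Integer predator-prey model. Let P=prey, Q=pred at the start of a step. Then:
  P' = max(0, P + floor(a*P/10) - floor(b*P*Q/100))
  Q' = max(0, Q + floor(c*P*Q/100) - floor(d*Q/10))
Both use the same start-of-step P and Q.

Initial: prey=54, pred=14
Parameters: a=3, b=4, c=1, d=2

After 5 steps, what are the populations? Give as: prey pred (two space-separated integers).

Step 1: prey: 54+16-30=40; pred: 14+7-2=19
Step 2: prey: 40+12-30=22; pred: 19+7-3=23
Step 3: prey: 22+6-20=8; pred: 23+5-4=24
Step 4: prey: 8+2-7=3; pred: 24+1-4=21
Step 5: prey: 3+0-2=1; pred: 21+0-4=17

Answer: 1 17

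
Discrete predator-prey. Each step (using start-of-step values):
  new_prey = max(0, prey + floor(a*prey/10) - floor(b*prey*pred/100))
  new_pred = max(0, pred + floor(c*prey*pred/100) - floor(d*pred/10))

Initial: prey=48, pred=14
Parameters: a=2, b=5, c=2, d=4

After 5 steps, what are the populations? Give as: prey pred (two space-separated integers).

Step 1: prey: 48+9-33=24; pred: 14+13-5=22
Step 2: prey: 24+4-26=2; pred: 22+10-8=24
Step 3: prey: 2+0-2=0; pred: 24+0-9=15
Step 4: prey: 0+0-0=0; pred: 15+0-6=9
Step 5: prey: 0+0-0=0; pred: 9+0-3=6

Answer: 0 6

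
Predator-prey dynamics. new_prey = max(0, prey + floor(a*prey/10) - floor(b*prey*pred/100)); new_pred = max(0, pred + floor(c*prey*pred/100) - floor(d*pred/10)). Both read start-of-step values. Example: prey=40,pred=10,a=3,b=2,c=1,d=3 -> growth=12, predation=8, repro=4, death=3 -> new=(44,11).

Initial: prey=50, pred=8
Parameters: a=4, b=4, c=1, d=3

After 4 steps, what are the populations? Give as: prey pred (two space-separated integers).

Step 1: prey: 50+20-16=54; pred: 8+4-2=10
Step 2: prey: 54+21-21=54; pred: 10+5-3=12
Step 3: prey: 54+21-25=50; pred: 12+6-3=15
Step 4: prey: 50+20-30=40; pred: 15+7-4=18

Answer: 40 18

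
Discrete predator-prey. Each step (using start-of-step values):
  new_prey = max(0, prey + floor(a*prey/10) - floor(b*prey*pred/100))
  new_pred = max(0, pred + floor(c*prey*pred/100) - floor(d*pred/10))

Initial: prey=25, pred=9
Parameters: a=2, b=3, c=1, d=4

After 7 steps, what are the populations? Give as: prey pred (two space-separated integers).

Step 1: prey: 25+5-6=24; pred: 9+2-3=8
Step 2: prey: 24+4-5=23; pred: 8+1-3=6
Step 3: prey: 23+4-4=23; pred: 6+1-2=5
Step 4: prey: 23+4-3=24; pred: 5+1-2=4
Step 5: prey: 24+4-2=26; pred: 4+0-1=3
Step 6: prey: 26+5-2=29; pred: 3+0-1=2
Step 7: prey: 29+5-1=33; pred: 2+0-0=2

Answer: 33 2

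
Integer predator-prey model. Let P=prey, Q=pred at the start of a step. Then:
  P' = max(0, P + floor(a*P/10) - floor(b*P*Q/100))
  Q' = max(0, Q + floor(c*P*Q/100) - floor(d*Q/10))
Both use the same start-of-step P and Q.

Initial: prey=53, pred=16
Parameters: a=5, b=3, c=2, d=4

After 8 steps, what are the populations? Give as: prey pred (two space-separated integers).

Step 1: prey: 53+26-25=54; pred: 16+16-6=26
Step 2: prey: 54+27-42=39; pred: 26+28-10=44
Step 3: prey: 39+19-51=7; pred: 44+34-17=61
Step 4: prey: 7+3-12=0; pred: 61+8-24=45
Step 5: prey: 0+0-0=0; pred: 45+0-18=27
Step 6: prey: 0+0-0=0; pred: 27+0-10=17
Step 7: prey: 0+0-0=0; pred: 17+0-6=11
Step 8: prey: 0+0-0=0; pred: 11+0-4=7

Answer: 0 7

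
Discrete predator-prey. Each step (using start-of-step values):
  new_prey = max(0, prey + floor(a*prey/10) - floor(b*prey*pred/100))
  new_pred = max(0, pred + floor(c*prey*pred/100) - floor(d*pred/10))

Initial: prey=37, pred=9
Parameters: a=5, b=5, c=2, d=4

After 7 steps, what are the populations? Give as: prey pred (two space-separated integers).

Answer: 2 8

Derivation:
Step 1: prey: 37+18-16=39; pred: 9+6-3=12
Step 2: prey: 39+19-23=35; pred: 12+9-4=17
Step 3: prey: 35+17-29=23; pred: 17+11-6=22
Step 4: prey: 23+11-25=9; pred: 22+10-8=24
Step 5: prey: 9+4-10=3; pred: 24+4-9=19
Step 6: prey: 3+1-2=2; pred: 19+1-7=13
Step 7: prey: 2+1-1=2; pred: 13+0-5=8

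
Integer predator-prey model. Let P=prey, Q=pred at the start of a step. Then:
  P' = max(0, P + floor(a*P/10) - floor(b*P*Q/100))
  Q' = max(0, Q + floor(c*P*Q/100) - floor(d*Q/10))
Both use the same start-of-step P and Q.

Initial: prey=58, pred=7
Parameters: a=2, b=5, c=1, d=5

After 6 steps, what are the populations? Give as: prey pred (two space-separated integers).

Answer: 32 2

Derivation:
Step 1: prey: 58+11-20=49; pred: 7+4-3=8
Step 2: prey: 49+9-19=39; pred: 8+3-4=7
Step 3: prey: 39+7-13=33; pred: 7+2-3=6
Step 4: prey: 33+6-9=30; pred: 6+1-3=4
Step 5: prey: 30+6-6=30; pred: 4+1-2=3
Step 6: prey: 30+6-4=32; pred: 3+0-1=2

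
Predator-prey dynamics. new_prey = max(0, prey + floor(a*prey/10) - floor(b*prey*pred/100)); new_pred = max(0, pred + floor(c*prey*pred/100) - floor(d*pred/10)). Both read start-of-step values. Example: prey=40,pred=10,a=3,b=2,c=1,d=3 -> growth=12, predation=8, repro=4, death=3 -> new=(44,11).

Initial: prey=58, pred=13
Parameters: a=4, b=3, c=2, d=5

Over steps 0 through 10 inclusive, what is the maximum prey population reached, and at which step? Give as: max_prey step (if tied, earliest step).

Step 1: prey: 58+23-22=59; pred: 13+15-6=22
Step 2: prey: 59+23-38=44; pred: 22+25-11=36
Step 3: prey: 44+17-47=14; pred: 36+31-18=49
Step 4: prey: 14+5-20=0; pred: 49+13-24=38
Step 5: prey: 0+0-0=0; pred: 38+0-19=19
Step 6: prey: 0+0-0=0; pred: 19+0-9=10
Step 7: prey: 0+0-0=0; pred: 10+0-5=5
Step 8: prey: 0+0-0=0; pred: 5+0-2=3
Step 9: prey: 0+0-0=0; pred: 3+0-1=2
Step 10: prey: 0+0-0=0; pred: 2+0-1=1
Max prey = 59 at step 1

Answer: 59 1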